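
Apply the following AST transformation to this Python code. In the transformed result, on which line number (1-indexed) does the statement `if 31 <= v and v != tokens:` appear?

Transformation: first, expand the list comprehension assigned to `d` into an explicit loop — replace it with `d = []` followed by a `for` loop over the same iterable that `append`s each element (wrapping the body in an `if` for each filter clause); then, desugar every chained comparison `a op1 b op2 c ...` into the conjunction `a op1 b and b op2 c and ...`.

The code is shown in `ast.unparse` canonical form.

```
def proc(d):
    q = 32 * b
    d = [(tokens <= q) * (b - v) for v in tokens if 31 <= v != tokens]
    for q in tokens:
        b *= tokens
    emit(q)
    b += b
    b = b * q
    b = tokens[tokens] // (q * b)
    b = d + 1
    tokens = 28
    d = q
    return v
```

Transformed code:
def proc(d):
    q = 32 * b
    d = []
    for v in tokens:
        if 31 <= v and v != tokens:
            d.append((tokens <= q) * (b - v))
    for q in tokens:
        b *= tokens
    emit(q)
    b += b
    b = b * q
    b = tokens[tokens] // (q * b)
    b = d + 1
    tokens = 28
    d = q
    return v

5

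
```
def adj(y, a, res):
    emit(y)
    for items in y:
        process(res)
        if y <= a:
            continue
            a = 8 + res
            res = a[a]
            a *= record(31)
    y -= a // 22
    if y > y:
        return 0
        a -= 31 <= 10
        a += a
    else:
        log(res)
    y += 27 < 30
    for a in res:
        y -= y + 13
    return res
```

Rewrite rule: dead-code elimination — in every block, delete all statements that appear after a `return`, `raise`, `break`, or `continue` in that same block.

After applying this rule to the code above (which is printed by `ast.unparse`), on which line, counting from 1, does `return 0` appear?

Transformed code:
def adj(y, a, res):
    emit(y)
    for items in y:
        process(res)
        if y <= a:
            continue
    y -= a // 22
    if y > y:
        return 0
    else:
        log(res)
    y += 27 < 30
    for a in res:
        y -= y + 13
    return res

9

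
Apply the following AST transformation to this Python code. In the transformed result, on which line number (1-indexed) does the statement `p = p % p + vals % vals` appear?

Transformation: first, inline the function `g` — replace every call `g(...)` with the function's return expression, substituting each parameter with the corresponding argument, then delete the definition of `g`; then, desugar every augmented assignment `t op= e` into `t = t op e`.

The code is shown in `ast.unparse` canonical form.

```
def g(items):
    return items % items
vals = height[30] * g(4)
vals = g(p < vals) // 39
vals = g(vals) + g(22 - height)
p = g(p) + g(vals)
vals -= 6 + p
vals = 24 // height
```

Transformed code:
vals = height[30] * (4 % 4)
vals = (p < vals) % (p < vals) // 39
vals = vals % vals + (22 - height) % (22 - height)
p = p % p + vals % vals
vals = vals - (6 + p)
vals = 24 // height

4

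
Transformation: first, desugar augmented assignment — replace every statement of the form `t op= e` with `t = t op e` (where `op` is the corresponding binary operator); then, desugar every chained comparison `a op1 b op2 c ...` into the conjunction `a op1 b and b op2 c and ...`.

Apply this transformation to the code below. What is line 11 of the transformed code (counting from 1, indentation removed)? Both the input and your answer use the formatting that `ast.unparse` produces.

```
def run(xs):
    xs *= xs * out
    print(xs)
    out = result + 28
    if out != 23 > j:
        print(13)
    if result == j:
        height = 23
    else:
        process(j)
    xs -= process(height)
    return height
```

Transformed code:
def run(xs):
    xs = xs * (xs * out)
    print(xs)
    out = result + 28
    if out != 23 and 23 > j:
        print(13)
    if result == j:
        height = 23
    else:
        process(j)
    xs = xs - process(height)
    return height

xs = xs - process(height)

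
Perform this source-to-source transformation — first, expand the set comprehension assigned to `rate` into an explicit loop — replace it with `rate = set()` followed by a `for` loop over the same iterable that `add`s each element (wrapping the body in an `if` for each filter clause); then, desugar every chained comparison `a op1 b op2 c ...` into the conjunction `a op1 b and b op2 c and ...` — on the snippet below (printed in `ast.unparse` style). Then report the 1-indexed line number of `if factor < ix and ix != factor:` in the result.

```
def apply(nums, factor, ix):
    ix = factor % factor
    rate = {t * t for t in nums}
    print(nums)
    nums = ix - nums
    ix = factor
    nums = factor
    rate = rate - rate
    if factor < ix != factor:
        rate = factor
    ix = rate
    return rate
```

11

Transformed code:
def apply(nums, factor, ix):
    ix = factor % factor
    rate = set()
    for t in nums:
        rate.add(t * t)
    print(nums)
    nums = ix - nums
    ix = factor
    nums = factor
    rate = rate - rate
    if factor < ix and ix != factor:
        rate = factor
    ix = rate
    return rate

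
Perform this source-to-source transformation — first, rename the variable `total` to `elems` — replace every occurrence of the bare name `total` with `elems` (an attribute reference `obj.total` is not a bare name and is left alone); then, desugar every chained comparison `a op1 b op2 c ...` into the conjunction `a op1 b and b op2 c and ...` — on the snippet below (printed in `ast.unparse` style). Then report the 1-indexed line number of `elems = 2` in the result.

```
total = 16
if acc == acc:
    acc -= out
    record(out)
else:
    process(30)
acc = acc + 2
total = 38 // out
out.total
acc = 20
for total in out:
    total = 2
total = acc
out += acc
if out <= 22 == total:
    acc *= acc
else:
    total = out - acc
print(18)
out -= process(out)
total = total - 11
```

12

Transformed code:
elems = 16
if acc == acc:
    acc -= out
    record(out)
else:
    process(30)
acc = acc + 2
elems = 38 // out
out.total
acc = 20
for elems in out:
    elems = 2
elems = acc
out += acc
if out <= 22 and 22 == elems:
    acc *= acc
else:
    elems = out - acc
print(18)
out -= process(out)
elems = elems - 11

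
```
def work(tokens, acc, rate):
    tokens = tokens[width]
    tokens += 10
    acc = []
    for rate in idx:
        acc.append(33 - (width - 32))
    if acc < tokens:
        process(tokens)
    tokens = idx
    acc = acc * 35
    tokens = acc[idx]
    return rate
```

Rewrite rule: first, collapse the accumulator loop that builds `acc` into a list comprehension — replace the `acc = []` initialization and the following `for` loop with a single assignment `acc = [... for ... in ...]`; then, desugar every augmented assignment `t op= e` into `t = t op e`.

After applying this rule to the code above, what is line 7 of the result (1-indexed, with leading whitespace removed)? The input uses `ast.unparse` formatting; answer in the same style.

tokens = idx

Transformed code:
def work(tokens, acc, rate):
    tokens = tokens[width]
    tokens = tokens + 10
    acc = [33 - (width - 32) for rate in idx]
    if acc < tokens:
        process(tokens)
    tokens = idx
    acc = acc * 35
    tokens = acc[idx]
    return rate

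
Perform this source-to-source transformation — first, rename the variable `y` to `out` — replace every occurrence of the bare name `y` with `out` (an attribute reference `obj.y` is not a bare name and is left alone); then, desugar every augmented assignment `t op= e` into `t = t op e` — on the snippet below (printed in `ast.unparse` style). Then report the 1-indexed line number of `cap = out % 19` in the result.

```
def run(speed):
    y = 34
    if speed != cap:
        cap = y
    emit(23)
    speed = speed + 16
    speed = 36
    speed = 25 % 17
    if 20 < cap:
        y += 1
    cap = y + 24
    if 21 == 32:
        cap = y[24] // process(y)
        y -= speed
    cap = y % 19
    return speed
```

15

Transformed code:
def run(speed):
    out = 34
    if speed != cap:
        cap = out
    emit(23)
    speed = speed + 16
    speed = 36
    speed = 25 % 17
    if 20 < cap:
        out = out + 1
    cap = out + 24
    if 21 == 32:
        cap = out[24] // process(out)
        out = out - speed
    cap = out % 19
    return speed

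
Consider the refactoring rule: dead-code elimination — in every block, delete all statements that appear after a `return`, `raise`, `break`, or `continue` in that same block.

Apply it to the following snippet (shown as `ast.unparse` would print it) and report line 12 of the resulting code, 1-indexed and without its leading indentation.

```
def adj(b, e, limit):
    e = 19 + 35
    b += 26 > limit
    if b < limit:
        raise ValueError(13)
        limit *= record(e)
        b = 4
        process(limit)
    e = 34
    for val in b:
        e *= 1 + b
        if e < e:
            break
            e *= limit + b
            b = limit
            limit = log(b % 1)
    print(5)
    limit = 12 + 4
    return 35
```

Transformed code:
def adj(b, e, limit):
    e = 19 + 35
    b += 26 > limit
    if b < limit:
        raise ValueError(13)
    e = 34
    for val in b:
        e *= 1 + b
        if e < e:
            break
    print(5)
    limit = 12 + 4
    return 35

limit = 12 + 4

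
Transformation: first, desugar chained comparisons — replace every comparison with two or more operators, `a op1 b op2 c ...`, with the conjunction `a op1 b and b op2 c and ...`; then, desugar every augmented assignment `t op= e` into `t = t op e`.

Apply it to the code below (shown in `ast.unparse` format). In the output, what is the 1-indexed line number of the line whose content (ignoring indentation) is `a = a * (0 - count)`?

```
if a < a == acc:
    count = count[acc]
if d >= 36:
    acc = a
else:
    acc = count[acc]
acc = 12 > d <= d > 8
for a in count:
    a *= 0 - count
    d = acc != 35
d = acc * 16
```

Transformed code:
if a < a and a == acc:
    count = count[acc]
if d >= 36:
    acc = a
else:
    acc = count[acc]
acc = 12 > d and d <= d and (d > 8)
for a in count:
    a = a * (0 - count)
    d = acc != 35
d = acc * 16

9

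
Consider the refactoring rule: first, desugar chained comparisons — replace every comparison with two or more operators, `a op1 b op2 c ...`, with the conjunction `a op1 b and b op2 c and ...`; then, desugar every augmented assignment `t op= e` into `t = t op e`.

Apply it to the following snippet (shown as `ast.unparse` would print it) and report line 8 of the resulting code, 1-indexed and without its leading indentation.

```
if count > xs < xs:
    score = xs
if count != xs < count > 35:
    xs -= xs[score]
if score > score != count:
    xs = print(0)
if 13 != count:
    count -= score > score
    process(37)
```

Transformed code:
if count > xs and xs < xs:
    score = xs
if count != xs and xs < count and (count > 35):
    xs = xs - xs[score]
if score > score and score != count:
    xs = print(0)
if 13 != count:
    count = count - (score > score)
    process(37)

count = count - (score > score)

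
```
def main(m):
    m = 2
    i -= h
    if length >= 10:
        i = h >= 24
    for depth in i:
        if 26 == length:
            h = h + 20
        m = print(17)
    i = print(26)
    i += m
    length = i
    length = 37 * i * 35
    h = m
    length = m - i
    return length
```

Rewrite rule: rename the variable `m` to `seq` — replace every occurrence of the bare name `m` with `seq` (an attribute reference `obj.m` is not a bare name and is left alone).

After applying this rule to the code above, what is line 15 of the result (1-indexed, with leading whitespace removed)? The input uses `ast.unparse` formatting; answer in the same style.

length = seq - i

Transformed code:
def main(seq):
    seq = 2
    i -= h
    if length >= 10:
        i = h >= 24
    for depth in i:
        if 26 == length:
            h = h + 20
        seq = print(17)
    i = print(26)
    i += seq
    length = i
    length = 37 * i * 35
    h = seq
    length = seq - i
    return length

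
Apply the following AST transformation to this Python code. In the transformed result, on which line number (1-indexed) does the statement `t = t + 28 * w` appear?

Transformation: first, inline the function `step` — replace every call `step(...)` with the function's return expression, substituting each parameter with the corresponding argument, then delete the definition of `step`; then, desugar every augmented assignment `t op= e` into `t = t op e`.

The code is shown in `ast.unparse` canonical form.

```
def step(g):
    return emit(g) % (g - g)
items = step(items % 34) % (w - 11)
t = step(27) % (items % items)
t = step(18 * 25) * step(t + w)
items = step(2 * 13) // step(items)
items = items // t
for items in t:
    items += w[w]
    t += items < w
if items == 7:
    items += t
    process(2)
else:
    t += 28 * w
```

Transformed code:
items = emit(items % 34) % (items % 34 - items % 34) % (w - 11)
t = emit(27) % (27 - 27) % (items % items)
t = emit(18 * 25) % (18 * 25 - 18 * 25) * (emit(t + w) % (t + w - (t + w)))
items = emit(2 * 13) % (2 * 13 - 2 * 13) // (emit(items) % (items - items))
items = items // t
for items in t:
    items = items + w[w]
    t = t + (items < w)
if items == 7:
    items = items + t
    process(2)
else:
    t = t + 28 * w

13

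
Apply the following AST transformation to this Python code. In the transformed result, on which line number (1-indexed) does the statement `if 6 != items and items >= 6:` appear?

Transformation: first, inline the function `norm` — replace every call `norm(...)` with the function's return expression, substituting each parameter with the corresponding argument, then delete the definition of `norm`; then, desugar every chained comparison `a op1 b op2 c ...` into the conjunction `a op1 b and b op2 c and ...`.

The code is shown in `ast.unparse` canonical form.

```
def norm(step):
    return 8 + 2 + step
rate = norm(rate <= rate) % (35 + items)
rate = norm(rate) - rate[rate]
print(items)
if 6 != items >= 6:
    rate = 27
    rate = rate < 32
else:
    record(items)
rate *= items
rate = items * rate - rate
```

Transformed code:
rate = (8 + 2 + (rate <= rate)) % (35 + items)
rate = 8 + 2 + rate - rate[rate]
print(items)
if 6 != items and items >= 6:
    rate = 27
    rate = rate < 32
else:
    record(items)
rate *= items
rate = items * rate - rate

4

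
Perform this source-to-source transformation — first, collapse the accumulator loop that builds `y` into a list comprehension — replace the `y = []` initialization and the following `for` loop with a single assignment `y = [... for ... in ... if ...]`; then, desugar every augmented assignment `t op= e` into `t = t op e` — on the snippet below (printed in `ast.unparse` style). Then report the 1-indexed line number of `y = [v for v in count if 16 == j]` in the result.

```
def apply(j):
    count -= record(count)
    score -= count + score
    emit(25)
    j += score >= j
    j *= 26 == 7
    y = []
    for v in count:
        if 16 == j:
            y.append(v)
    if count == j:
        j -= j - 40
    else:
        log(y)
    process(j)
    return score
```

Transformed code:
def apply(j):
    count = count - record(count)
    score = score - (count + score)
    emit(25)
    j = j + (score >= j)
    j = j * (26 == 7)
    y = [v for v in count if 16 == j]
    if count == j:
        j = j - (j - 40)
    else:
        log(y)
    process(j)
    return score

7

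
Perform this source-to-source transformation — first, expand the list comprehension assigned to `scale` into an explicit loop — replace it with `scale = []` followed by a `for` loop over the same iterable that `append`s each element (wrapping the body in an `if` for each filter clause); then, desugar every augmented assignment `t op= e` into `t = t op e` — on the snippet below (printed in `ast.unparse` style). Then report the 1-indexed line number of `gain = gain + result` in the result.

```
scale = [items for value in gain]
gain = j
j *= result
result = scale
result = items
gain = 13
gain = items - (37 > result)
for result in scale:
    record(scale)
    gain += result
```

Transformed code:
scale = []
for value in gain:
    scale.append(items)
gain = j
j = j * result
result = scale
result = items
gain = 13
gain = items - (37 > result)
for result in scale:
    record(scale)
    gain = gain + result

12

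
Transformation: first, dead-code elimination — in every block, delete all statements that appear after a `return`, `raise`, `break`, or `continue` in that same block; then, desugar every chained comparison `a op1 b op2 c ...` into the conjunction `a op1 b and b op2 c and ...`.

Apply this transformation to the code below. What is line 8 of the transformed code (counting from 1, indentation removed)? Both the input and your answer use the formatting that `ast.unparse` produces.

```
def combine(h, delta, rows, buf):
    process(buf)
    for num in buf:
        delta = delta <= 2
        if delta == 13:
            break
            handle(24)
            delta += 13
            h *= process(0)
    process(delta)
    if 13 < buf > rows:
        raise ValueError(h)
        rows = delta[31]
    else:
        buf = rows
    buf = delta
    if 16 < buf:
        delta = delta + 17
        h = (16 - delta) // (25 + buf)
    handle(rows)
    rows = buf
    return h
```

Transformed code:
def combine(h, delta, rows, buf):
    process(buf)
    for num in buf:
        delta = delta <= 2
        if delta == 13:
            break
    process(delta)
    if 13 < buf and buf > rows:
        raise ValueError(h)
    else:
        buf = rows
    buf = delta
    if 16 < buf:
        delta = delta + 17
        h = (16 - delta) // (25 + buf)
    handle(rows)
    rows = buf
    return h

if 13 < buf and buf > rows:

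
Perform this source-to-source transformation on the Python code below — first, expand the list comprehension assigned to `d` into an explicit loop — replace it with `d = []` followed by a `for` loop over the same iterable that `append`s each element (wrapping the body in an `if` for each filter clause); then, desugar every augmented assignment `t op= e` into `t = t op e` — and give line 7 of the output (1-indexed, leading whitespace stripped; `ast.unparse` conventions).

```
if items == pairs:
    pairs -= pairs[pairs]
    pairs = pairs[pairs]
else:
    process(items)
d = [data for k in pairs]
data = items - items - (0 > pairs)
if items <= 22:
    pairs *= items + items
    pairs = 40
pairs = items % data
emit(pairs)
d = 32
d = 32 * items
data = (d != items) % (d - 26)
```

for k in pairs:

Transformed code:
if items == pairs:
    pairs = pairs - pairs[pairs]
    pairs = pairs[pairs]
else:
    process(items)
d = []
for k in pairs:
    d.append(data)
data = items - items - (0 > pairs)
if items <= 22:
    pairs = pairs * (items + items)
    pairs = 40
pairs = items % data
emit(pairs)
d = 32
d = 32 * items
data = (d != items) % (d - 26)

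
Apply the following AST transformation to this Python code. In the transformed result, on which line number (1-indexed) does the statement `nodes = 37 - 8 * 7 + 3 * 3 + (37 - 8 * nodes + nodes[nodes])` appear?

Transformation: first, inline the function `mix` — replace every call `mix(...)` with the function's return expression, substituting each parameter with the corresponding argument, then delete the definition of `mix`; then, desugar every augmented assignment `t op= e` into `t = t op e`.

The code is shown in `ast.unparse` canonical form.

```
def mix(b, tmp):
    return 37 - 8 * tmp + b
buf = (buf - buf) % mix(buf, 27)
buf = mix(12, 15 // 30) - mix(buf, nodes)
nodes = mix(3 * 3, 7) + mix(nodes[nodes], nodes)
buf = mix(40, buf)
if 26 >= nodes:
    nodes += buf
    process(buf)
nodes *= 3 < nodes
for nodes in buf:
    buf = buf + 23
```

Transformed code:
buf = (buf - buf) % (37 - 8 * 27 + buf)
buf = 37 - 8 * (15 // 30) + 12 - (37 - 8 * nodes + buf)
nodes = 37 - 8 * 7 + 3 * 3 + (37 - 8 * nodes + nodes[nodes])
buf = 37 - 8 * buf + 40
if 26 >= nodes:
    nodes = nodes + buf
    process(buf)
nodes = nodes * (3 < nodes)
for nodes in buf:
    buf = buf + 23

3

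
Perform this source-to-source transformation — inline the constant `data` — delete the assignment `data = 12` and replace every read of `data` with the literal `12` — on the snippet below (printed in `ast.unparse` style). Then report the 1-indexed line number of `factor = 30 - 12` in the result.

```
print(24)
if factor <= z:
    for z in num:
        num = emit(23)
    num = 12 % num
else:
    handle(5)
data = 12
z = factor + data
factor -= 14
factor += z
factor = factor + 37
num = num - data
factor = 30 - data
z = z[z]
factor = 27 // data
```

Transformed code:
print(24)
if factor <= z:
    for z in num:
        num = emit(23)
    num = 12 % num
else:
    handle(5)
z = factor + 12
factor -= 14
factor += z
factor = factor + 37
num = num - 12
factor = 30 - 12
z = z[z]
factor = 27 // 12

13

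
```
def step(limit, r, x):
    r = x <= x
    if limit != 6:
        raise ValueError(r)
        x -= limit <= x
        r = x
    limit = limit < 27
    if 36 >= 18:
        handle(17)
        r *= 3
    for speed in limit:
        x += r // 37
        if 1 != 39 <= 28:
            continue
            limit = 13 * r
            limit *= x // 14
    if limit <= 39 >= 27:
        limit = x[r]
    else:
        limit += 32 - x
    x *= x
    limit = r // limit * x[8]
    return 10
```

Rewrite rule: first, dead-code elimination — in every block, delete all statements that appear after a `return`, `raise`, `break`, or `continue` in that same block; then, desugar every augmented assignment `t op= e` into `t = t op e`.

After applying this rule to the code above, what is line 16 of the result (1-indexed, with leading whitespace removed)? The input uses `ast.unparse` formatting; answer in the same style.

limit = limit + (32 - x)

Transformed code:
def step(limit, r, x):
    r = x <= x
    if limit != 6:
        raise ValueError(r)
    limit = limit < 27
    if 36 >= 18:
        handle(17)
        r = r * 3
    for speed in limit:
        x = x + r // 37
        if 1 != 39 <= 28:
            continue
    if limit <= 39 >= 27:
        limit = x[r]
    else:
        limit = limit + (32 - x)
    x = x * x
    limit = r // limit * x[8]
    return 10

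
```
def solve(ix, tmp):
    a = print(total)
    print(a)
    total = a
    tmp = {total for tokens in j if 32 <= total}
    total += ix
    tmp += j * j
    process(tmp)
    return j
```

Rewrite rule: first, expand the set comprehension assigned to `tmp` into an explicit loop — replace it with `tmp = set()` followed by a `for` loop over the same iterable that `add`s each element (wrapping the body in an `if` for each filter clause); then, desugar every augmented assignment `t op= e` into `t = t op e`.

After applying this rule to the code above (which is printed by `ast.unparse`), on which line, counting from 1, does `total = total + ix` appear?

Transformed code:
def solve(ix, tmp):
    a = print(total)
    print(a)
    total = a
    tmp = set()
    for tokens in j:
        if 32 <= total:
            tmp.add(total)
    total = total + ix
    tmp = tmp + j * j
    process(tmp)
    return j

9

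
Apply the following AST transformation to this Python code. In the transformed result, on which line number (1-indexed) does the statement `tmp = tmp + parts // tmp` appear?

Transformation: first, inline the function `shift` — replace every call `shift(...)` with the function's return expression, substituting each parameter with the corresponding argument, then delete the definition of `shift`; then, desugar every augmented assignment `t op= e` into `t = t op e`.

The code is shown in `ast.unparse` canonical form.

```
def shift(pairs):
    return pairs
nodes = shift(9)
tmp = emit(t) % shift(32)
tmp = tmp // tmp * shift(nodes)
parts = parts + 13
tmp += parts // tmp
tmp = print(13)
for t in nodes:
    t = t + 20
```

5

Transformed code:
nodes = 9
tmp = emit(t) % 32
tmp = tmp // tmp * nodes
parts = parts + 13
tmp = tmp + parts // tmp
tmp = print(13)
for t in nodes:
    t = t + 20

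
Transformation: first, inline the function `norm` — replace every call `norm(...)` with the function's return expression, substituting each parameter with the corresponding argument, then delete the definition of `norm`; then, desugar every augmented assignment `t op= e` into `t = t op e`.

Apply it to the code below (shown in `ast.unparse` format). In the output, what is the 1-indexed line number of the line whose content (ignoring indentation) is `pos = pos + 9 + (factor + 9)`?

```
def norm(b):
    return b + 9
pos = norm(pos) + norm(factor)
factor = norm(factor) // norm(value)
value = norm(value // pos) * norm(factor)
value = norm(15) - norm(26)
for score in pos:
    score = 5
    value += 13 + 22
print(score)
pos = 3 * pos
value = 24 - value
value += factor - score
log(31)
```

1

Transformed code:
pos = pos + 9 + (factor + 9)
factor = (factor + 9) // (value + 9)
value = (value // pos + 9) * (factor + 9)
value = 15 + 9 - (26 + 9)
for score in pos:
    score = 5
    value = value + (13 + 22)
print(score)
pos = 3 * pos
value = 24 - value
value = value + (factor - score)
log(31)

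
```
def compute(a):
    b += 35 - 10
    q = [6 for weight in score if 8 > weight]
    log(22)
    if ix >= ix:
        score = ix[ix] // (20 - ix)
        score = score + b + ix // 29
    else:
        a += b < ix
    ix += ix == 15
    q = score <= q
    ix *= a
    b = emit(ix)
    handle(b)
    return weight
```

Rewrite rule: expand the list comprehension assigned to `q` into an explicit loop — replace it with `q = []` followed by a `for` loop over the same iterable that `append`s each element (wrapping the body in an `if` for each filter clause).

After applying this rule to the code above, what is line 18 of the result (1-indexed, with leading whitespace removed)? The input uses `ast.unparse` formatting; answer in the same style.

return weight

Transformed code:
def compute(a):
    b += 35 - 10
    q = []
    for weight in score:
        if 8 > weight:
            q.append(6)
    log(22)
    if ix >= ix:
        score = ix[ix] // (20 - ix)
        score = score + b + ix // 29
    else:
        a += b < ix
    ix += ix == 15
    q = score <= q
    ix *= a
    b = emit(ix)
    handle(b)
    return weight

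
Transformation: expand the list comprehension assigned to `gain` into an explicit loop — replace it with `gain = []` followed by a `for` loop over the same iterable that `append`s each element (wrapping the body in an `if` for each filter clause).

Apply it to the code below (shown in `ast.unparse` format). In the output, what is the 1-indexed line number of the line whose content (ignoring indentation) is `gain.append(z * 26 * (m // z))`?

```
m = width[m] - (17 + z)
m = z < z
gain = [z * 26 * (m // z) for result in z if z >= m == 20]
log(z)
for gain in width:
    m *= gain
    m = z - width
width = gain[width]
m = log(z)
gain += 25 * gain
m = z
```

Transformed code:
m = width[m] - (17 + z)
m = z < z
gain = []
for result in z:
    if z >= m == 20:
        gain.append(z * 26 * (m // z))
log(z)
for gain in width:
    m *= gain
    m = z - width
width = gain[width]
m = log(z)
gain += 25 * gain
m = z

6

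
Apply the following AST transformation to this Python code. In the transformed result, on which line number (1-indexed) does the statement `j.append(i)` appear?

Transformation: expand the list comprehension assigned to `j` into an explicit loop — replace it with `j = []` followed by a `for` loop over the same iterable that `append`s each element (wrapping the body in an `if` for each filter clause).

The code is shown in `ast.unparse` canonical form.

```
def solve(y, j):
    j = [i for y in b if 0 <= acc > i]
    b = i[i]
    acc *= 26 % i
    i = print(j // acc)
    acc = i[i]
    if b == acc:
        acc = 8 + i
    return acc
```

Transformed code:
def solve(y, j):
    j = []
    for y in b:
        if 0 <= acc > i:
            j.append(i)
    b = i[i]
    acc *= 26 % i
    i = print(j // acc)
    acc = i[i]
    if b == acc:
        acc = 8 + i
    return acc

5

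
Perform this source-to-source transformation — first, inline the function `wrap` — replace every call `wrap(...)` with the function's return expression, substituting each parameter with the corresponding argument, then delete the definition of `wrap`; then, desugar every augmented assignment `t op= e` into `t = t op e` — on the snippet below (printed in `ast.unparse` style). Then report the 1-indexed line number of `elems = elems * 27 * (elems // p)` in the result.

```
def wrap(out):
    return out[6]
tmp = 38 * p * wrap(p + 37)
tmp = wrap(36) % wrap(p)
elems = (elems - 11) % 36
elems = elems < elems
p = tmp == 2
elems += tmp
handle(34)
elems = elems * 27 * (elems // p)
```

8

Transformed code:
tmp = 38 * p * (p + 37)[6]
tmp = 36[6] % p[6]
elems = (elems - 11) % 36
elems = elems < elems
p = tmp == 2
elems = elems + tmp
handle(34)
elems = elems * 27 * (elems // p)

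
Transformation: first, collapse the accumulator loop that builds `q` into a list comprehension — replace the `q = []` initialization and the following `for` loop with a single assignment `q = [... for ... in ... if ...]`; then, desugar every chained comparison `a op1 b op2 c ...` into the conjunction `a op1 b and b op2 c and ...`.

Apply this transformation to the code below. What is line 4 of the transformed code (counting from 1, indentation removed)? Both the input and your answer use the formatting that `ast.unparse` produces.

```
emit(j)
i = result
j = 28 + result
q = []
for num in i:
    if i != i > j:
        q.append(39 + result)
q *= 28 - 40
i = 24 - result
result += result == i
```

q = [39 + result for num in i if i != i and i > j]

Transformed code:
emit(j)
i = result
j = 28 + result
q = [39 + result for num in i if i != i and i > j]
q *= 28 - 40
i = 24 - result
result += result == i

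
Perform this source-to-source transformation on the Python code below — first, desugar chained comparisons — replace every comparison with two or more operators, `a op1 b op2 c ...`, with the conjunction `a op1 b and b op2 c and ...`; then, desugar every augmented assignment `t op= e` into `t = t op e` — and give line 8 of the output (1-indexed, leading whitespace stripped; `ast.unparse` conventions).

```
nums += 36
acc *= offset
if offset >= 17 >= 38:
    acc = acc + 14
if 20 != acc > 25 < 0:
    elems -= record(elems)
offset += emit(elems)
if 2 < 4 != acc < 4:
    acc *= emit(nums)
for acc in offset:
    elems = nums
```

if 2 < 4 and 4 != acc and (acc < 4):

Transformed code:
nums = nums + 36
acc = acc * offset
if offset >= 17 and 17 >= 38:
    acc = acc + 14
if 20 != acc and acc > 25 and (25 < 0):
    elems = elems - record(elems)
offset = offset + emit(elems)
if 2 < 4 and 4 != acc and (acc < 4):
    acc = acc * emit(nums)
for acc in offset:
    elems = nums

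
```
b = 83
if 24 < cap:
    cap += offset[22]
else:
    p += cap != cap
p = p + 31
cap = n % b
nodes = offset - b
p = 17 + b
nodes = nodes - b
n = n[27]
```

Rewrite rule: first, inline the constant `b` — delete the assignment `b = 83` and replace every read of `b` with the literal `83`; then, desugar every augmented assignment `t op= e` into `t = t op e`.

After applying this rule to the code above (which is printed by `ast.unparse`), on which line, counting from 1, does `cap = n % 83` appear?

6

Transformed code:
if 24 < cap:
    cap = cap + offset[22]
else:
    p = p + (cap != cap)
p = p + 31
cap = n % 83
nodes = offset - 83
p = 17 + 83
nodes = nodes - 83
n = n[27]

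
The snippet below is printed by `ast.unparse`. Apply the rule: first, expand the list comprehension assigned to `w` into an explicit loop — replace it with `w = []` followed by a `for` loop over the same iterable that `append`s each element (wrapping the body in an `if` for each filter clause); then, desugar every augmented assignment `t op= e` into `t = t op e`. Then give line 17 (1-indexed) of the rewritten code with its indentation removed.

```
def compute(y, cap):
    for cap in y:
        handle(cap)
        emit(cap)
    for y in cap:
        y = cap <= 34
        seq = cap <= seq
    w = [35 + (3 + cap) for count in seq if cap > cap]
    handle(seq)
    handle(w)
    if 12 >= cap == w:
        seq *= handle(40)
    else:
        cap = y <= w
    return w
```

cap = y <= w

Transformed code:
def compute(y, cap):
    for cap in y:
        handle(cap)
        emit(cap)
    for y in cap:
        y = cap <= 34
        seq = cap <= seq
    w = []
    for count in seq:
        if cap > cap:
            w.append(35 + (3 + cap))
    handle(seq)
    handle(w)
    if 12 >= cap == w:
        seq = seq * handle(40)
    else:
        cap = y <= w
    return w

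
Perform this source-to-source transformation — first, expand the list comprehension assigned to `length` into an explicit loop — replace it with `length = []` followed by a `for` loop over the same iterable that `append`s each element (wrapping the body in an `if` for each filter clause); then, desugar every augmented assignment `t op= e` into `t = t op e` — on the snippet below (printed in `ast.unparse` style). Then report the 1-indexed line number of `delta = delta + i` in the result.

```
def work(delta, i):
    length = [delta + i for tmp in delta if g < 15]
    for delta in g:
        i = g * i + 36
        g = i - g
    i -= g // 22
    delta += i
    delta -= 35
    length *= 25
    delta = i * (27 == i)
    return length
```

Transformed code:
def work(delta, i):
    length = []
    for tmp in delta:
        if g < 15:
            length.append(delta + i)
    for delta in g:
        i = g * i + 36
        g = i - g
    i = i - g // 22
    delta = delta + i
    delta = delta - 35
    length = length * 25
    delta = i * (27 == i)
    return length

10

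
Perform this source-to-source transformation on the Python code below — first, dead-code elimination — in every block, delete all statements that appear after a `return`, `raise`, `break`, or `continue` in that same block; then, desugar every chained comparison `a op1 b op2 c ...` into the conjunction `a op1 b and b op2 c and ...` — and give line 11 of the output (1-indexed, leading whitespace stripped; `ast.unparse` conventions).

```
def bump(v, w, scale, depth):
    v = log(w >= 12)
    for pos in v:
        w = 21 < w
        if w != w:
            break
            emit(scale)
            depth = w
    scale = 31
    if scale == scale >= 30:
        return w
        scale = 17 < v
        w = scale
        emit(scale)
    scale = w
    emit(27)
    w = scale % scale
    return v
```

Transformed code:
def bump(v, w, scale, depth):
    v = log(w >= 12)
    for pos in v:
        w = 21 < w
        if w != w:
            break
    scale = 31
    if scale == scale and scale >= 30:
        return w
    scale = w
    emit(27)
    w = scale % scale
    return v

emit(27)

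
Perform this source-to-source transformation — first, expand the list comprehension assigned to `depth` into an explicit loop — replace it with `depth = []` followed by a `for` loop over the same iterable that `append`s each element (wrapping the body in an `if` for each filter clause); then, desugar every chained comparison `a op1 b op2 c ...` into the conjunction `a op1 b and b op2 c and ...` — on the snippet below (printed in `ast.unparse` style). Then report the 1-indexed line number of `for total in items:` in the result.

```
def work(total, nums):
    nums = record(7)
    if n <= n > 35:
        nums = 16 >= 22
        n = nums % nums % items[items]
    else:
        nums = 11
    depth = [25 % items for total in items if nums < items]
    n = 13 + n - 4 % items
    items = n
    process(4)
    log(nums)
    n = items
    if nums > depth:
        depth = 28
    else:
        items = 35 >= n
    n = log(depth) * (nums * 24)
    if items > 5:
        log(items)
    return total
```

9

Transformed code:
def work(total, nums):
    nums = record(7)
    if n <= n and n > 35:
        nums = 16 >= 22
        n = nums % nums % items[items]
    else:
        nums = 11
    depth = []
    for total in items:
        if nums < items:
            depth.append(25 % items)
    n = 13 + n - 4 % items
    items = n
    process(4)
    log(nums)
    n = items
    if nums > depth:
        depth = 28
    else:
        items = 35 >= n
    n = log(depth) * (nums * 24)
    if items > 5:
        log(items)
    return total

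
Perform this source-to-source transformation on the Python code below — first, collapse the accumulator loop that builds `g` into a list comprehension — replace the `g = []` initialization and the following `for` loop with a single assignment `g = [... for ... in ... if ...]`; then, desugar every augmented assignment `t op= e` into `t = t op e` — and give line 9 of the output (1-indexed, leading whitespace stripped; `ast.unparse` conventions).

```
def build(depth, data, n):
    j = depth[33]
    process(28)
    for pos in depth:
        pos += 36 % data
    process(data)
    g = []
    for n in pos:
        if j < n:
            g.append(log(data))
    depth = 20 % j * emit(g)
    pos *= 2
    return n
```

pos = pos * 2

Transformed code:
def build(depth, data, n):
    j = depth[33]
    process(28)
    for pos in depth:
        pos = pos + 36 % data
    process(data)
    g = [log(data) for n in pos if j < n]
    depth = 20 % j * emit(g)
    pos = pos * 2
    return n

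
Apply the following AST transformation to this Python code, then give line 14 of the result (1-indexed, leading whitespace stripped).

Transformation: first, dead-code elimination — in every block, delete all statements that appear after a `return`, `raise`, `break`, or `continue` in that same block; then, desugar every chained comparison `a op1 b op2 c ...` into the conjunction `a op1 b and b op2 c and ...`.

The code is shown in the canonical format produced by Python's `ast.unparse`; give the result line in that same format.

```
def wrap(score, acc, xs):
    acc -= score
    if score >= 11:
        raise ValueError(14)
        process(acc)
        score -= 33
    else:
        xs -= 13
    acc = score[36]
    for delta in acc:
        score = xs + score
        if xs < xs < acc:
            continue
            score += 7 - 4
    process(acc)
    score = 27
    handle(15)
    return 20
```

Transformed code:
def wrap(score, acc, xs):
    acc -= score
    if score >= 11:
        raise ValueError(14)
    else:
        xs -= 13
    acc = score[36]
    for delta in acc:
        score = xs + score
        if xs < xs and xs < acc:
            continue
    process(acc)
    score = 27
    handle(15)
    return 20

handle(15)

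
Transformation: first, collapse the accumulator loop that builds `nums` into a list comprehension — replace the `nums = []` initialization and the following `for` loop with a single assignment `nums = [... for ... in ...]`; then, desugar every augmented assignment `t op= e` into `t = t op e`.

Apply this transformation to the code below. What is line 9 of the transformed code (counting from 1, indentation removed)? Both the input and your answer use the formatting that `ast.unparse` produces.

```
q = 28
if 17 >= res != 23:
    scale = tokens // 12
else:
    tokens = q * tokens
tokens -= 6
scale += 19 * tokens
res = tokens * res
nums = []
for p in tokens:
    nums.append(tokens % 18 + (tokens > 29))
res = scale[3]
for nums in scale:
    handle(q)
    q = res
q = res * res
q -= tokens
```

nums = [tokens % 18 + (tokens > 29) for p in tokens]

Transformed code:
q = 28
if 17 >= res != 23:
    scale = tokens // 12
else:
    tokens = q * tokens
tokens = tokens - 6
scale = scale + 19 * tokens
res = tokens * res
nums = [tokens % 18 + (tokens > 29) for p in tokens]
res = scale[3]
for nums in scale:
    handle(q)
    q = res
q = res * res
q = q - tokens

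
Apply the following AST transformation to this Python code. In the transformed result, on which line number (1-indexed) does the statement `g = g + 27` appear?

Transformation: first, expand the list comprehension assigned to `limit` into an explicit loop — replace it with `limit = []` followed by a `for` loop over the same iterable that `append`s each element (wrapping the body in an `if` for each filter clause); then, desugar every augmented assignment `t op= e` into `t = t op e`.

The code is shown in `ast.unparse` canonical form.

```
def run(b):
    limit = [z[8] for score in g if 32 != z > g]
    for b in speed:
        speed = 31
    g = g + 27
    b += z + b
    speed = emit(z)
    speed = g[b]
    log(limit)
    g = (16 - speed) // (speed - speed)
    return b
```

8

Transformed code:
def run(b):
    limit = []
    for score in g:
        if 32 != z > g:
            limit.append(z[8])
    for b in speed:
        speed = 31
    g = g + 27
    b = b + (z + b)
    speed = emit(z)
    speed = g[b]
    log(limit)
    g = (16 - speed) // (speed - speed)
    return b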